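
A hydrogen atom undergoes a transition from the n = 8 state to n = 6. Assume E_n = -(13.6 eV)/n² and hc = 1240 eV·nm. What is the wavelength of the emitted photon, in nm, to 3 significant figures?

ΔE = 13.60 × (1/6² − 1/8²) = 13.60 × 0.01215 = 0.1653 eV.
λ = hc/ΔE = 1240 / 0.1653 = 7500 nm.

7500 nm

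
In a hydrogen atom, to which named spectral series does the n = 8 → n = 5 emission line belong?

Pfund

The series is set by the lower level: n_f = 5 is the Pfund series.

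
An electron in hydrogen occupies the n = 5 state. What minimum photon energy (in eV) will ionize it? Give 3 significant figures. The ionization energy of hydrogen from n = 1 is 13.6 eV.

E_5 = −13.60/25 = −0.544 eV, so ionization (to E = 0) requires 0.544 eV.

0.544 eV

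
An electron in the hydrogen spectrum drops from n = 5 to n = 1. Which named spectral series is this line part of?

Lyman

The series is set by the lower level: n_f = 1 is the Lyman series.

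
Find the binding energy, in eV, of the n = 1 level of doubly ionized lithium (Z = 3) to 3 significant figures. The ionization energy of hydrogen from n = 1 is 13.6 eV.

122 eV

E_n = −13.6 Z²/n² = −122.4/n² eV for Z = 3.
E_1 = −122.4/1 = −122 eV, so ionization (to E = 0) requires 122 eV.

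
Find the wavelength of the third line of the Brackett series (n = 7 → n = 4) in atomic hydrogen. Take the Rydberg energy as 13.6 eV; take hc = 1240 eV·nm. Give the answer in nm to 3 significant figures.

The Brackett series terminates on n_f = 4; the third line has n_i = 4+3 = 7.
ΔE = 13.60 × (1/4² − 1/7²) = 0.5724 eV.
λ = 1240 / 0.5724 = 2170 nm.

2170 nm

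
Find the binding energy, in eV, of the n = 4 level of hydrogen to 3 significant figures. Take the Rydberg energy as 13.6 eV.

0.850 eV

E_4 = −13.60/16 = −0.850 eV, so ionization (to E = 0) requires 0.850 eV.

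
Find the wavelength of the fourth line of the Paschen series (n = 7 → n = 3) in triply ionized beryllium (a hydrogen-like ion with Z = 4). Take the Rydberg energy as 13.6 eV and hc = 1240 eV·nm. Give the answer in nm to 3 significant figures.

The Paschen series terminates on n_f = 3; the fourth line has n_i = 3+4 = 7.
ΔE = 217.6 × (1/3² − 1/7²) = 19.74 eV.
λ = 1240 / 19.74 = 62.8 nm.

62.8 nm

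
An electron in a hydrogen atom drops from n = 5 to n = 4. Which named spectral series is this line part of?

Brackett

The series is set by the lower level: n_f = 4 is the Brackett series.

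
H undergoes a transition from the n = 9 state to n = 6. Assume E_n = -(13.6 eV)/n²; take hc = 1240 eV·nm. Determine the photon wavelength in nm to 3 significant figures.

5910 nm

ΔE = 13.60 × (1/6² − 1/9²) = 13.60 × 0.01543 = 0.2099 eV.
λ = hc/ΔE = 1240 / 0.2099 = 5910 nm.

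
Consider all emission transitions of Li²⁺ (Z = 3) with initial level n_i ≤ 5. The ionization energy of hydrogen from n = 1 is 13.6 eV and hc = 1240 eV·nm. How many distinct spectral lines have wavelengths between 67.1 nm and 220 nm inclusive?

Enumerate all n_i → n_f pairs with 1 ≤ n_f < n_i ≤ 5 and compute λ = 1240 / [13.6·9·(1/n_f² − 1/n_i²)].
Lines falling in [67.1, 220] nm: 3→2 (72.94 nm), 5→3 (142.5 nm), 4→3 (208.4 nm).

3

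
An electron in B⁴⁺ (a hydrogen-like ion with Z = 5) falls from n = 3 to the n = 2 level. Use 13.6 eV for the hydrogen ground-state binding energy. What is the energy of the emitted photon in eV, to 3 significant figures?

47.2 eV

The Bohr energies scale as Z², so for Z = 5: E_n = −340.0/n² eV.
E_3 = −340.0/9 = −37.78 eV and E_2 = −340.0/4 = −85.00 eV.
The photon energy is |E_3 − E_2| = 47.2 eV.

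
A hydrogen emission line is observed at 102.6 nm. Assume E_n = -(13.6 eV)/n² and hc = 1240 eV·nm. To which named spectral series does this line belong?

Lyman

ΔE = 1240/102.6 = 12.09 eV.
This matches 13.6 × (1/1² − 1/3²), so n_f = 1: the Lyman series.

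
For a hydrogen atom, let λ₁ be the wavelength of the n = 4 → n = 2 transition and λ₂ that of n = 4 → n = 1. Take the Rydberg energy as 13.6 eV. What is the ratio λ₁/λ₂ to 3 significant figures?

λ ∝ 1/ΔE ∝ 1/(1/n_f² − 1/n_i²), and the Z² and hc factors cancel in the ratio.
λ₁/λ₂ = (1/1² − 1/4²)/(1/2² − 1/4²) = 0.9375/0.1875 = 5.00.

5.00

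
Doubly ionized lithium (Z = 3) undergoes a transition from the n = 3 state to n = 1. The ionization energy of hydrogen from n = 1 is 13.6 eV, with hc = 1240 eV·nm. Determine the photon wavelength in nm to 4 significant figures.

11.40 nm

For Z = 3 the level energies scale as Z², so the effective Rydberg energy is 13.6 × 9 = 122.4 eV.
ΔE = 122.4 × (1/1² − 1/3²) = 122.4 × 0.8889 = 108.8 eV.
λ = hc/ΔE = 1240 / 108.8 = 11.40 nm.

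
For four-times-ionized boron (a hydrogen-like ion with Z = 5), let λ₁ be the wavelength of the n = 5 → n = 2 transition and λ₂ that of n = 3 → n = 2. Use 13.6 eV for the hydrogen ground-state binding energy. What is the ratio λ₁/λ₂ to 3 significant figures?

0.661

λ ∝ 1/ΔE ∝ 1/(1/n_f² − 1/n_i²), and the Z² and hc factors cancel in the ratio.
λ₁/λ₂ = (1/2² − 1/3²)/(1/2² − 1/5²) = 0.1389/0.2100 = 0.661.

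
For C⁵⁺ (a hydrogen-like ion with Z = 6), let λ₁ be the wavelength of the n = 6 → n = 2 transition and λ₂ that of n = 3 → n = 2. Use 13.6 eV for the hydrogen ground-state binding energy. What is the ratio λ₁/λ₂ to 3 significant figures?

0.625

λ ∝ 1/ΔE ∝ 1/(1/n_f² − 1/n_i²), and the Z² and hc factors cancel in the ratio.
λ₁/λ₂ = (1/2² − 1/3²)/(1/2² − 1/6²) = 0.1389/0.2222 = 0.625.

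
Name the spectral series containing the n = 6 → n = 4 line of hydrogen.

The series is set by the lower level: n_f = 4 is the Brackett series.

Brackett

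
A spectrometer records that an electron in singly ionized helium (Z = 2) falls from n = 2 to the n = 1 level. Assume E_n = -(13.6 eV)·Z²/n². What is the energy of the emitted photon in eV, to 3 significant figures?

The Bohr energies scale as Z², so for Z = 2: E_n = −54.40/n² eV.
E_2 = −54.40/4 = −13.60 eV and E_1 = −54.40/1 = −54.40 eV.
The photon energy is |E_2 − E_1| = 40.8 eV.

40.8 eV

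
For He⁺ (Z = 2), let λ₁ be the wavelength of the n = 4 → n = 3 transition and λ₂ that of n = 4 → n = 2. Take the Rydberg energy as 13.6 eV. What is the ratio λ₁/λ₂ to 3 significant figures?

λ ∝ 1/ΔE ∝ 1/(1/n_f² − 1/n_i²), and the Z² and hc factors cancel in the ratio.
λ₁/λ₂ = (1/2² − 1/4²)/(1/3² − 1/4²) = 0.1875/0.04861 = 3.86.

3.86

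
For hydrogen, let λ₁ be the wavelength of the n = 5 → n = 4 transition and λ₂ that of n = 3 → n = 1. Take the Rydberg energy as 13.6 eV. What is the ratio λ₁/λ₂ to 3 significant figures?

39.5

λ ∝ 1/ΔE ∝ 1/(1/n_f² − 1/n_i²), and the Z² and hc factors cancel in the ratio.
λ₁/λ₂ = (1/1² − 1/3²)/(1/4² − 1/5²) = 0.8889/0.02250 = 39.5.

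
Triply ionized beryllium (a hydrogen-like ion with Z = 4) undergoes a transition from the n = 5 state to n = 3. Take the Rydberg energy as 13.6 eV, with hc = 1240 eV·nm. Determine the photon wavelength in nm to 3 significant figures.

For Z = 4 the level energies scale as Z², so the effective Rydberg energy is 13.6 × 16 = 217.6 eV.
ΔE = 217.6 × (1/3² − 1/5²) = 217.6 × 0.07111 = 15.47 eV.
λ = hc/ΔE = 1240 / 15.47 = 80.1 nm.

80.1 nm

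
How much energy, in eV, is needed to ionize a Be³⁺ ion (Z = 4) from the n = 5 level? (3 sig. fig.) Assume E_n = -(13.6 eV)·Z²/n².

8.70 eV

E_n = −13.6 Z²/n² = −217.6/n² eV for Z = 4.
E_5 = −217.6/25 = −8.70 eV, so ionization (to E = 0) requires 8.70 eV.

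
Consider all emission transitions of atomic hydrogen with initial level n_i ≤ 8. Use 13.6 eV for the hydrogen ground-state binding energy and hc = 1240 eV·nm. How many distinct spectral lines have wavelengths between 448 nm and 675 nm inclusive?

Enumerate all n_i → n_f pairs with 1 ≤ n_f < n_i ≤ 8 and compute λ = 1240 / [13.6·1·(1/n_f² − 1/n_i²)].
Lines falling in [448, 675] nm: 4→2 (486.3 nm), 3→2 (656.5 nm).

2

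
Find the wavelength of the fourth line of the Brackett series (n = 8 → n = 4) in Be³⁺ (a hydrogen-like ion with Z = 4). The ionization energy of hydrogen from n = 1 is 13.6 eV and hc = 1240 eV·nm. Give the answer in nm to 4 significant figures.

121.6 nm

The Brackett series terminates on n_f = 4; the fourth line has n_i = 4+4 = 8.
ΔE = 217.6 × (1/4² − 1/8²) = 10.20 eV.
λ = 1240 / 10.20 = 121.6 nm.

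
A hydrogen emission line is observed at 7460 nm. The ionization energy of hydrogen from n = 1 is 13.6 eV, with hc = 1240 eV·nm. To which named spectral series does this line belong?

ΔE = 1240/7460 = 0.1662 eV.
This matches 13.6 × (1/5² − 1/6²), so n_f = 5: the Pfund series.

Pfund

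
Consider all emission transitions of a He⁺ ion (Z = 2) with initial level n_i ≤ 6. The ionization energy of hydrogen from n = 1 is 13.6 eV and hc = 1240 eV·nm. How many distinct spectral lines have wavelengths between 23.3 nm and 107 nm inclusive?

Enumerate all n_i → n_f pairs with 1 ≤ n_f < n_i ≤ 6 and compute λ = 1240 / [13.6·4·(1/n_f² − 1/n_i²)].
Lines falling in [23.3, 107] nm: 6→1 (23.45 nm), 5→1 (23.74 nm), 4→1 (24.31 nm), 3→1 (25.64 nm), 2→1 (30.39 nm), 6→2 (102.6 nm).

6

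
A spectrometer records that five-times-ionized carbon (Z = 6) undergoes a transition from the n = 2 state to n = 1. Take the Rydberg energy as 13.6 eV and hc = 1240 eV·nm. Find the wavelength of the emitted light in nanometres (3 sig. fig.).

For Z = 6 the level energies scale as Z², so the effective Rydberg energy is 13.6 × 36 = 489.6 eV.
ΔE = 489.6 × (1/1² − 1/2²) = 489.6 × 0.7500 = 367.2 eV.
λ = hc/ΔE = 1240 / 367.2 = 3.38 nm.

3.38 nm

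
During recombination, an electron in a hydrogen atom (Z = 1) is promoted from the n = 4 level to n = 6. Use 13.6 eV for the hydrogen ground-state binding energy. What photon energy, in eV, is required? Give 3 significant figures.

E_6 = −13.60/36 = −0.3778 eV and E_4 = −13.60/16 = −0.8500 eV.
The photon energy is |E_6 − E_4| = 0.472 eV.

0.472 eV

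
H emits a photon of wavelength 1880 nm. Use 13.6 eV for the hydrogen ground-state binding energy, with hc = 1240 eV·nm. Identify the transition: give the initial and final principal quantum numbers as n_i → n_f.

The photon energy is ΔE = hc/λ = 1240 / 1880 = 0.6596 eV.
With Z = 1, ΔE = 13.60 × (1/n_f² − 1/n_i²), so 1/n_f² − 1/n_i² = 0.04850.
Trying n_f = 3 gives 1/n_i² = 0.06261, i.e. n_i ≈ 4; this pair matches.

n_i = 4, n_f = 3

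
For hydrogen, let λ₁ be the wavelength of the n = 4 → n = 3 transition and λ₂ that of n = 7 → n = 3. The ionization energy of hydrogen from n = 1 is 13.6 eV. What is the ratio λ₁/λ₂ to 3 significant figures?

1.87

λ ∝ 1/ΔE ∝ 1/(1/n_f² − 1/n_i²), and the Z² and hc factors cancel in the ratio.
λ₁/λ₂ = (1/3² − 1/7²)/(1/3² − 1/4²) = 0.09070/0.04861 = 1.87.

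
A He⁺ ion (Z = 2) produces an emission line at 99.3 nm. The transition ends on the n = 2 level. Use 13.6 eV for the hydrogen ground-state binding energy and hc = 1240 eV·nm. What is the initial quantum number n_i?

The photon energy is ΔE = hc/λ = 1240 / 99.3 = 12.49 eV.
With Z = 2, ΔE = 54.40 × (1/n_f² − 1/n_i²), so 1/n_f² − 1/n_i² = 0.2295.
With n_f = 2: 1/n_i² = 1/4 − 0.2295 = 0.02045, so n_i ≈ 6.99.

n_i = 7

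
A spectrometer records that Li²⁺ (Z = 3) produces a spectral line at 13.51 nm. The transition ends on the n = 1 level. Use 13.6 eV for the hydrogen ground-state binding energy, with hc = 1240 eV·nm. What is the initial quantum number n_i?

n_i = 2

The photon energy is ΔE = hc/λ = 1240 / 13.51 = 91.78 eV.
With Z = 3, ΔE = 122.4 × (1/n_f² − 1/n_i²), so 1/n_f² − 1/n_i² = 0.7499.
With n_f = 1: 1/n_i² = 1/1 − 0.7499 = 0.2501, so n_i ≈ 2.00.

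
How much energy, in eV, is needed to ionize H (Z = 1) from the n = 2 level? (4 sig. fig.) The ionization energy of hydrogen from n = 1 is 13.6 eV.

E_2 = −13.60/4 = −3.400 eV, so ionization (to E = 0) requires 3.400 eV.

3.400 eV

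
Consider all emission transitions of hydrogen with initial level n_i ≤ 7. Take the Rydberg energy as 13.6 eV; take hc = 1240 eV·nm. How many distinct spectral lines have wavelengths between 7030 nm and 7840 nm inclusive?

Enumerate all n_i → n_f pairs with 1 ≤ n_f < n_i ≤ 7 and compute λ = 1240 / [13.6·1·(1/n_f² − 1/n_i²)].
Lines falling in [7030, 7840] nm: 6→5 (7460 nm).

1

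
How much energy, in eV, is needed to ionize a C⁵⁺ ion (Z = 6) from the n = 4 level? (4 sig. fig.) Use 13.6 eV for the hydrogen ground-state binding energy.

30.60 eV

E_n = −13.6 Z²/n² = −489.6/n² eV for Z = 6.
E_4 = −489.6/16 = −30.60 eV, so ionization (to E = 0) requires 30.60 eV.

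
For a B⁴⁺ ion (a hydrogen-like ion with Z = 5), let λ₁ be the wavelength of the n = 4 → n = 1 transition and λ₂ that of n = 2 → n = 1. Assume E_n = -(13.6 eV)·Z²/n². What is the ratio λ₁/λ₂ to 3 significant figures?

λ ∝ 1/ΔE ∝ 1/(1/n_f² − 1/n_i²), and the Z² and hc factors cancel in the ratio.
λ₁/λ₂ = (1/1² − 1/2²)/(1/1² − 1/4²) = 0.7500/0.9375 = 0.800.

0.800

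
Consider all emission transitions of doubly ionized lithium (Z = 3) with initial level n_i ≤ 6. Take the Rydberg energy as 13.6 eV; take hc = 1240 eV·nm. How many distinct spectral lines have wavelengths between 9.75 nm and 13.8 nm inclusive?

Enumerate all n_i → n_f pairs with 1 ≤ n_f < n_i ≤ 6 and compute λ = 1240 / [13.6·9·(1/n_f² − 1/n_i²)].
Lines falling in [9.75, 13.8] nm: 6→1 (10.42 nm), 5→1 (10.55 nm), 4→1 (10.81 nm), 3→1 (11.40 nm), 2→1 (13.51 nm).

5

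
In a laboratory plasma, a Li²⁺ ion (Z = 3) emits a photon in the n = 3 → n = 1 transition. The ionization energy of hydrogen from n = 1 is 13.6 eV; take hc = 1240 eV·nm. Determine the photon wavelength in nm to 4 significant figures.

11.40 nm

For Z = 3 the level energies scale as Z², so the effective Rydberg energy is 13.6 × 9 = 122.4 eV.
ΔE = 122.4 × (1/1² − 1/3²) = 122.4 × 0.8889 = 108.8 eV.
λ = hc/ΔE = 1240 / 108.8 = 11.40 nm.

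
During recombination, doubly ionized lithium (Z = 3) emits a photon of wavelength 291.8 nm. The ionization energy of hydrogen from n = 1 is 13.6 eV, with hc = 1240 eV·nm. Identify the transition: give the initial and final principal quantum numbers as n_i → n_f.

The photon energy is ΔE = hc/λ = 1240 / 291.8 = 4.249 eV.
With Z = 3, ΔE = 122.4 × (1/n_f² − 1/n_i²), so 1/n_f² − 1/n_i² = 0.03472.
Trying n_f = 4 gives 1/n_i² = 0.02778, i.e. n_i ≈ 6; this pair matches.

n_i = 6, n_f = 4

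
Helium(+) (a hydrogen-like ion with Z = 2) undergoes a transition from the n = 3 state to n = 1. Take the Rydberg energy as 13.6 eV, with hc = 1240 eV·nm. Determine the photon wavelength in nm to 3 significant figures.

For Z = 2 the level energies scale as Z², so the effective Rydberg energy is 13.6 × 4 = 54.40 eV.
ΔE = 54.40 × (1/1² − 1/3²) = 54.40 × 0.8889 = 48.36 eV.
λ = hc/ΔE = 1240 / 48.36 = 25.6 nm.

25.6 nm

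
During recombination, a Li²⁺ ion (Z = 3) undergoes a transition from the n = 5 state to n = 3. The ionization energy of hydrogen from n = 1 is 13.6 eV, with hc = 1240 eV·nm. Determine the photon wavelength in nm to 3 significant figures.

142 nm

For Z = 3 the level energies scale as Z², so the effective Rydberg energy is 13.6 × 9 = 122.4 eV.
ΔE = 122.4 × (1/3² − 1/5²) = 122.4 × 0.07111 = 8.704 eV.
λ = hc/ΔE = 1240 / 8.704 = 142 nm.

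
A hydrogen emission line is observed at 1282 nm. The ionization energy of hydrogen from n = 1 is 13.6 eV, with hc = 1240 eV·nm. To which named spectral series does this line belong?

ΔE = 1240/1282 = 0.9672 eV.
This matches 13.6 × (1/3² − 1/5²), so n_f = 3: the Paschen series.

Paschen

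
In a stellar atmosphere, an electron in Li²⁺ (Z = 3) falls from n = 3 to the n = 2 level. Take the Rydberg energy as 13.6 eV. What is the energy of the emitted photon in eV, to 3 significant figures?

The Bohr energies scale as Z², so for Z = 3: E_n = −122.4/n² eV.
E_3 = −122.4/9 = −13.60 eV and E_2 = −122.4/4 = −30.60 eV.
The photon energy is |E_3 − E_2| = 17.0 eV.

17.0 eV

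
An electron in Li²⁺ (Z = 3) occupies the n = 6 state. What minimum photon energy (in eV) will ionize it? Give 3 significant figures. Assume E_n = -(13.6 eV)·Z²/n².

E_n = −13.6 Z²/n² = −122.4/n² eV for Z = 3.
E_6 = −122.4/36 = −3.40 eV, so ionization (to E = 0) requires 3.40 eV.

3.40 eV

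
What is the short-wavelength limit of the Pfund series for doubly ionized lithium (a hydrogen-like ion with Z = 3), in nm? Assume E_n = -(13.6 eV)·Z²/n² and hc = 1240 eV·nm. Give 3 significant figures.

253 nm

The Pfund series has lower level n_f = 5; the series limit corresponds to n_i → ∞.
ΔE_max = 13.6 × 9 / 5² = 4.896 eV.
λ_min = 1240 / 4.896 = 253 nm.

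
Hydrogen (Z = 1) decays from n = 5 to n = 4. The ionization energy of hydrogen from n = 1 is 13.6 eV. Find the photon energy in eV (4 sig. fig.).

E_5 = −13.60/25 = −0.5440 eV and E_4 = −13.60/16 = −0.8500 eV.
The photon energy is |E_5 − E_4| = 0.3060 eV.

0.3060 eV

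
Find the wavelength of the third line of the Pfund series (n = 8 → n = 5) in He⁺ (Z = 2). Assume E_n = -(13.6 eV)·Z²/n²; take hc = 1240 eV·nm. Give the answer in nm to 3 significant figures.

935 nm

The Pfund series terminates on n_f = 5; the third line has n_i = 5+3 = 8.
ΔE = 54.40 × (1/5² − 1/8²) = 1.326 eV.
λ = 1240 / 1.326 = 935 nm.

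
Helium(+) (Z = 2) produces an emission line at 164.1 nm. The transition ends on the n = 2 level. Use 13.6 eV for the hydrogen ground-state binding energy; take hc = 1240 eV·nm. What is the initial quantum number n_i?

n_i = 3

The photon energy is ΔE = hc/λ = 1240 / 164.1 = 7.556 eV.
With Z = 2, ΔE = 54.40 × (1/n_f² − 1/n_i²), so 1/n_f² − 1/n_i² = 0.1389.
With n_f = 2: 1/n_i² = 1/4 − 0.1389 = 0.1111, so n_i ≈ 3.00.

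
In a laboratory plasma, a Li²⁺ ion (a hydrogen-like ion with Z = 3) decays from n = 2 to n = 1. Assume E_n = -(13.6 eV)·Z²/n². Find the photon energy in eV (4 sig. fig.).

The Bohr energies scale as Z², so for Z = 3: E_n = −122.4/n² eV.
E_2 = −122.4/4 = −30.60 eV and E_1 = −122.4/1 = −122.4 eV.
The photon energy is |E_2 − E_1| = 91.80 eV.

91.80 eV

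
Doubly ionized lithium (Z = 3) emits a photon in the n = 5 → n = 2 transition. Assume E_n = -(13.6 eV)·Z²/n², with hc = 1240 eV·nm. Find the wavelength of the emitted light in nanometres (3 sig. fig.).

For Z = 3 the level energies scale as Z², so the effective Rydberg energy is 13.6 × 9 = 122.4 eV.
ΔE = 122.4 × (1/2² − 1/5²) = 122.4 × 0.2100 = 25.70 eV.
λ = hc/ΔE = 1240 / 25.70 = 48.2 nm.

48.2 nm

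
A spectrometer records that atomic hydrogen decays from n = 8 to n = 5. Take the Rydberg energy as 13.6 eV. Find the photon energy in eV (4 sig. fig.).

0.3315 eV

E_8 = −13.60/64 = −0.2125 eV and E_5 = −13.60/25 = −0.5440 eV.
The photon energy is |E_8 − E_5| = 0.3315 eV.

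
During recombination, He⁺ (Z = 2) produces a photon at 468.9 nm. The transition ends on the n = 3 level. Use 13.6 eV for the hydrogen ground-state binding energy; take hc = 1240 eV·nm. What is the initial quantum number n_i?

n_i = 4

The photon energy is ΔE = hc/λ = 1240 / 468.9 = 2.644 eV.
With Z = 2, ΔE = 54.40 × (1/n_f² − 1/n_i²), so 1/n_f² − 1/n_i² = 0.04861.
With n_f = 3: 1/n_i² = 1/9 − 0.04861 = 0.06250, so n_i ≈ 4.00.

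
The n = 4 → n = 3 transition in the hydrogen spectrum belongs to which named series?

Paschen

The series is set by the lower level: n_f = 3 is the Paschen series.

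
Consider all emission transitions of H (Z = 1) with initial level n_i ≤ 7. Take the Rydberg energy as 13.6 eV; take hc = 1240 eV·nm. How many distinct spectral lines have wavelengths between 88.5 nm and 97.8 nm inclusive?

Enumerate all n_i → n_f pairs with 1 ≤ n_f < n_i ≤ 7 and compute λ = 1240 / [13.6·1·(1/n_f² − 1/n_i²)].
Lines falling in [88.5, 97.8] nm: 7→1 (93.08 nm), 6→1 (93.78 nm), 5→1 (94.98 nm), 4→1 (97.25 nm).

4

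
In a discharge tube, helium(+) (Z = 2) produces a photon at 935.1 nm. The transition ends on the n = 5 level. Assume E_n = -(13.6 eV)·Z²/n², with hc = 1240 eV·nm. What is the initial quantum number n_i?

n_i = 8

The photon energy is ΔE = hc/λ = 1240 / 935.1 = 1.326 eV.
With Z = 2, ΔE = 54.40 × (1/n_f² − 1/n_i²), so 1/n_f² − 1/n_i² = 0.02438.
With n_f = 5: 1/n_i² = 1/25 − 0.02438 = 0.01562, so n_i ≈ 8.00.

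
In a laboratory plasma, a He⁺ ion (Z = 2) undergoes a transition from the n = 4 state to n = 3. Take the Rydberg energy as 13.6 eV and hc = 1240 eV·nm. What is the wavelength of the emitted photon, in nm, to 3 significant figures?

For Z = 2 the level energies scale as Z², so the effective Rydberg energy is 13.6 × 4 = 54.40 eV.
ΔE = 54.40 × (1/3² − 1/4²) = 54.40 × 0.04861 = 2.644 eV.
λ = hc/ΔE = 1240 / 2.644 = 469 nm.

469 nm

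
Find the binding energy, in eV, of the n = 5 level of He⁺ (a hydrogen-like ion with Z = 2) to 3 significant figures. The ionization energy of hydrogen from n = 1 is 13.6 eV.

2.18 eV

E_n = −13.6 Z²/n² = −54.40/n² eV for Z = 2.
E_5 = −54.40/25 = −2.18 eV, so ionization (to E = 0) requires 2.18 eV.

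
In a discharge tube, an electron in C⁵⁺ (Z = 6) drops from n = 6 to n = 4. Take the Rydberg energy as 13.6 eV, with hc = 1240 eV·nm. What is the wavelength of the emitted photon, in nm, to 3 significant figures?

For Z = 6 the level energies scale as Z², so the effective Rydberg energy is 13.6 × 36 = 489.6 eV.
ΔE = 489.6 × (1/4² − 1/6²) = 489.6 × 0.03472 = 17.00 eV.
λ = hc/ΔE = 1240 / 17.00 = 72.9 nm.

72.9 nm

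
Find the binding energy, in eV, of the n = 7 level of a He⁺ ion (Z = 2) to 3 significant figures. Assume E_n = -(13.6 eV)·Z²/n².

1.11 eV

E_n = −13.6 Z²/n² = −54.40/n² eV for Z = 2.
E_7 = −54.40/49 = −1.11 eV, so ionization (to E = 0) requires 1.11 eV.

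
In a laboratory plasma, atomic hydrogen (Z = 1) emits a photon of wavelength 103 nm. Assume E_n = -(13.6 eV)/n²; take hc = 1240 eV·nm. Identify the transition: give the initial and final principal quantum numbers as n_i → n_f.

n_i = 3, n_f = 1

The photon energy is ΔE = hc/λ = 1240 / 103 = 12.04 eV.
With Z = 1, ΔE = 13.60 × (1/n_f² − 1/n_i²), so 1/n_f² − 1/n_i² = 0.8852.
Trying n_f = 1 gives 1/n_i² = 0.1148, i.e. n_i ≈ 3; this pair matches.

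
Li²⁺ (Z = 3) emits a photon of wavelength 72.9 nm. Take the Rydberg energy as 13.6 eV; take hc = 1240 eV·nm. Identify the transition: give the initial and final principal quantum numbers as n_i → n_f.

The photon energy is ΔE = hc/λ = 1240 / 72.9 = 17.01 eV.
With Z = 3, ΔE = 122.4 × (1/n_f² − 1/n_i²), so 1/n_f² − 1/n_i² = 0.1390.
Trying n_f = 2 gives 1/n_i² = 0.1110, i.e. n_i ≈ 3; this pair matches.

n_i = 3, n_f = 2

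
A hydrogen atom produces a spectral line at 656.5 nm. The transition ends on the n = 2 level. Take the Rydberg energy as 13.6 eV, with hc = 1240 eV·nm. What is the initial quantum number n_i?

The photon energy is ΔE = hc/λ = 1240 / 656.5 = 1.889 eV.
With Z = 1, ΔE = 13.60 × (1/n_f² − 1/n_i²), so 1/n_f² − 1/n_i² = 0.1389.
With n_f = 2: 1/n_i² = 1/4 − 0.1389 = 0.1111, so n_i ≈ 3.00.

n_i = 3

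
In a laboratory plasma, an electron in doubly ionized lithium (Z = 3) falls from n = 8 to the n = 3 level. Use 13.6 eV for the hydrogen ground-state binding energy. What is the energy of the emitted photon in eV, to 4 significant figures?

The Bohr energies scale as Z², so for Z = 3: E_n = −122.4/n² eV.
E_8 = −122.4/64 = −1.913 eV and E_3 = −122.4/9 = −13.60 eV.
The photon energy is |E_8 − E_3| = 11.69 eV.

11.69 eV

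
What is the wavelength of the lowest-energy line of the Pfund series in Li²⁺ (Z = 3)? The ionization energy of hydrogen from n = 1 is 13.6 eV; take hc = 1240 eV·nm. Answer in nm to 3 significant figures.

The Pfund series terminates on n_f = 5; the first line has n_i = 5+1 = 6.
ΔE = 122.4 × (1/5² − 1/6²) = 1.496 eV.
λ = 1240 / 1.496 = 829 nm.

829 nm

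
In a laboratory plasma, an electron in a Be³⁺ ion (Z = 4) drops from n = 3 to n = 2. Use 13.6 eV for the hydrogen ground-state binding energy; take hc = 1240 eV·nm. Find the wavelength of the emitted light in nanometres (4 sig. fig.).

41.03 nm

For Z = 4 the level energies scale as Z², so the effective Rydberg energy is 13.6 × 16 = 217.6 eV.
ΔE = 217.6 × (1/2² − 1/3²) = 217.6 × 0.1389 = 30.22 eV.
λ = hc/ΔE = 1240 / 30.22 = 41.03 nm.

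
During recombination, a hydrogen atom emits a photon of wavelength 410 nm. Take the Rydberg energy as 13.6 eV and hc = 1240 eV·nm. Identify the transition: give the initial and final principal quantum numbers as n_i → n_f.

n_i = 6, n_f = 2

The photon energy is ΔE = hc/λ = 1240 / 410 = 3.024 eV.
With Z = 1, ΔE = 13.60 × (1/n_f² − 1/n_i²), so 1/n_f² − 1/n_i² = 0.2224.
Trying n_f = 2 gives 1/n_i² = 0.02762, i.e. n_i ≈ 6; this pair matches.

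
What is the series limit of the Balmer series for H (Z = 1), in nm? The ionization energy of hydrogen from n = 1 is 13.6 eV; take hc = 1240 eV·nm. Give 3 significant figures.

365 nm

The Balmer series has lower level n_f = 2; the series limit corresponds to n_i → ∞.
ΔE_max = 13.6 × 1 / 2² = 3.400 eV.
λ_min = 1240 / 3.400 = 365 nm.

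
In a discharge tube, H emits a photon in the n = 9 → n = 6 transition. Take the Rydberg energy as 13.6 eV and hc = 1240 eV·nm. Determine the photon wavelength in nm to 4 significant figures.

ΔE = 13.60 × (1/6² − 1/9²) = 13.60 × 0.01543 = 0.2099 eV.
λ = hc/ΔE = 1240 / 0.2099 = 5908 nm.

5908 nm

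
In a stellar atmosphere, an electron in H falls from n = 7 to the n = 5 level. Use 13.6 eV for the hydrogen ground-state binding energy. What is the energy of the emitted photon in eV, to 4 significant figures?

E_7 = −13.60/49 = −0.2776 eV and E_5 = −13.60/25 = −0.5440 eV.
The photon energy is |E_7 − E_5| = 0.2664 eV.

0.2664 eV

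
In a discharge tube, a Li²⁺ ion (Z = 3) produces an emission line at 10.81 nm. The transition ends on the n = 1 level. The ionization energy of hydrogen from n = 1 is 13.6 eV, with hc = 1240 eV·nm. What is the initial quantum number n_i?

n_i = 4

The photon energy is ΔE = hc/λ = 1240 / 10.81 = 114.7 eV.
With Z = 3, ΔE = 122.4 × (1/n_f² − 1/n_i²), so 1/n_f² − 1/n_i² = 0.9372.
With n_f = 1: 1/n_i² = 1/1 − 0.9372 = 0.06284, so n_i ≈ 3.99.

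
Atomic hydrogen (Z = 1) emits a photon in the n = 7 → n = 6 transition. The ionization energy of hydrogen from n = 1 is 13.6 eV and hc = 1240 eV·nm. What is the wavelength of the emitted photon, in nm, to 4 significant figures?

ΔE = 13.60 × (1/6² − 1/7²) = 13.60 × 0.007370 = 0.1002 eV.
λ = hc/ΔE = 1240 / 0.1002 = 12370 nm.

12370 nm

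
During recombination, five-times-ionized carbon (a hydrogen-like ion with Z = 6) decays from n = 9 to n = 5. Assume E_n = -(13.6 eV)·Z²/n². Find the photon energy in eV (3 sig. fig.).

The Bohr energies scale as Z², so for Z = 6: E_n = −489.6/n² eV.
E_9 = −489.6/81 = −6.044 eV and E_5 = −489.6/25 = −19.58 eV.
The photon energy is |E_9 − E_5| = 13.5 eV.

13.5 eV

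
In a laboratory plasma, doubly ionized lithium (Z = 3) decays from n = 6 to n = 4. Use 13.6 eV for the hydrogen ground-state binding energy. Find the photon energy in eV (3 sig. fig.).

4.25 eV

The Bohr energies scale as Z², so for Z = 3: E_n = −122.4/n² eV.
E_6 = −122.4/36 = −3.400 eV and E_4 = −122.4/16 = −7.650 eV.
The photon energy is |E_6 − E_4| = 4.25 eV.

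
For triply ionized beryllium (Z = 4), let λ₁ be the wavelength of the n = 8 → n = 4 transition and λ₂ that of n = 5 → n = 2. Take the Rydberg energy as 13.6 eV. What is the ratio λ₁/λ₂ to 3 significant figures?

λ ∝ 1/ΔE ∝ 1/(1/n_f² − 1/n_i²), and the Z² and hc factors cancel in the ratio.
λ₁/λ₂ = (1/2² − 1/5²)/(1/4² − 1/8²) = 0.2100/0.04688 = 4.48.

4.48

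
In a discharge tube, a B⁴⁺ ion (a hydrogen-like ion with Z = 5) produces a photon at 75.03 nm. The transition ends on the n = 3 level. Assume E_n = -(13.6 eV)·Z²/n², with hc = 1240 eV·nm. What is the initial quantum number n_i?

n_i = 4

The photon energy is ΔE = hc/λ = 1240 / 75.03 = 16.53 eV.
With Z = 5, ΔE = 340.0 × (1/n_f² − 1/n_i²), so 1/n_f² − 1/n_i² = 0.04861.
With n_f = 3: 1/n_i² = 1/9 − 0.04861 = 0.06250, so n_i ≈ 4.00.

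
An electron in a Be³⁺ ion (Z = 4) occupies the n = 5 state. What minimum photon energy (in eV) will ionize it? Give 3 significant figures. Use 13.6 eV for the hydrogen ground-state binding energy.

8.70 eV

E_n = −13.6 Z²/n² = −217.6/n² eV for Z = 4.
E_5 = −217.6/25 = −8.70 eV, so ionization (to E = 0) requires 8.70 eV.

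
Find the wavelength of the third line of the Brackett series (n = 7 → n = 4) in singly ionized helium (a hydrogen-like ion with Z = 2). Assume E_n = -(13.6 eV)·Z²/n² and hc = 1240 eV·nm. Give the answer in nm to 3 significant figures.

The Brackett series terminates on n_f = 4; the third line has n_i = 4+3 = 7.
ΔE = 54.40 × (1/4² − 1/7²) = 2.290 eV.
λ = 1240 / 2.290 = 542 nm.

542 nm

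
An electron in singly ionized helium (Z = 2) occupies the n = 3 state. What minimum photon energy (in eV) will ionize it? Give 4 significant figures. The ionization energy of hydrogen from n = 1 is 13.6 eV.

6.044 eV

E_n = −13.6 Z²/n² = −54.40/n² eV for Z = 2.
E_3 = −54.40/9 = −6.044 eV, so ionization (to E = 0) requires 6.044 eV.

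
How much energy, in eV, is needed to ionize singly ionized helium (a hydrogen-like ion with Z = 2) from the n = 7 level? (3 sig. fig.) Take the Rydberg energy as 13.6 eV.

1.11 eV

E_n = −13.6 Z²/n² = −54.40/n² eV for Z = 2.
E_7 = −54.40/49 = −1.11 eV, so ionization (to E = 0) requires 1.11 eV.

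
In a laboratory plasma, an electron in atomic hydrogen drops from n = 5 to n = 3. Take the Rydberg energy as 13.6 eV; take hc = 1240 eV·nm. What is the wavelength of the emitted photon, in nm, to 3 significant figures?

1280 nm

ΔE = 13.60 × (1/3² − 1/5²) = 13.60 × 0.07111 = 0.9671 eV.
λ = hc/ΔE = 1240 / 0.9671 = 1280 nm.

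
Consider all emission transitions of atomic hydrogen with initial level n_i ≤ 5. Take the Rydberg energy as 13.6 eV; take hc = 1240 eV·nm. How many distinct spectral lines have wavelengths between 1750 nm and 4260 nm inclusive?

2

Enumerate all n_i → n_f pairs with 1 ≤ n_f < n_i ≤ 5 and compute λ = 1240 / [13.6·1·(1/n_f² − 1/n_i²)].
Lines falling in [1750, 4260] nm: 4→3 (1876 nm), 5→4 (4052 nm).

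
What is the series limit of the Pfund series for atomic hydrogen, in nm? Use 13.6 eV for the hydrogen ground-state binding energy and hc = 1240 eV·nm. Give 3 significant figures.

The Pfund series has lower level n_f = 5; the series limit corresponds to n_i → ∞.
ΔE_max = 13.6 × 1 / 5² = 0.5440 eV.
λ_min = 1240 / 0.5440 = 2280 nm.

2280 nm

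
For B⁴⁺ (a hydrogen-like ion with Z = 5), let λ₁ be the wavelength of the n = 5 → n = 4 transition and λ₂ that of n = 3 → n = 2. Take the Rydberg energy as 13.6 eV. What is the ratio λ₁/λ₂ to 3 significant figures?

6.17

λ ∝ 1/ΔE ∝ 1/(1/n_f² − 1/n_i²), and the Z² and hc factors cancel in the ratio.
λ₁/λ₂ = (1/2² − 1/3²)/(1/4² − 1/5²) = 0.1389/0.02250 = 6.17.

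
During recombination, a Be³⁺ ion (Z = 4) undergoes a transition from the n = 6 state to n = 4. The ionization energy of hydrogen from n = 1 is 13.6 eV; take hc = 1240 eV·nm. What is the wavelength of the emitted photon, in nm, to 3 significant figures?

For Z = 4 the level energies scale as Z², so the effective Rydberg energy is 13.6 × 16 = 217.6 eV.
ΔE = 217.6 × (1/4² − 1/6²) = 217.6 × 0.03472 = 7.556 eV.
λ = hc/ΔE = 1240 / 7.556 = 164 nm.

164 nm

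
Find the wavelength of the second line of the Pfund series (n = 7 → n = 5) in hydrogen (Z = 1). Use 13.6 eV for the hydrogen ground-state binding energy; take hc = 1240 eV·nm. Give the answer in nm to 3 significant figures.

The Pfund series terminates on n_f = 5; the second line has n_i = 5+2 = 7.
ΔE = 13.60 × (1/5² − 1/7²) = 0.2664 eV.
λ = 1240 / 0.2664 = 4650 nm.

4650 nm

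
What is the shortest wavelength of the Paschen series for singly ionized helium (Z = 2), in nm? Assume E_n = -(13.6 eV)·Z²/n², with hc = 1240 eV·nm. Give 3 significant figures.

The Paschen series has lower level n_f = 3; the series limit corresponds to n_i → ∞.
ΔE_max = 13.6 × 4 / 3² = 6.044 eV.
λ_min = 1240 / 6.044 = 205 nm.

205 nm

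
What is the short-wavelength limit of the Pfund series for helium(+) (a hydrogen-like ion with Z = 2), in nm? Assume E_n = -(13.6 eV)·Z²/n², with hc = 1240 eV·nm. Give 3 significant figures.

570 nm

The Pfund series has lower level n_f = 5; the series limit corresponds to n_i → ∞.
ΔE_max = 13.6 × 4 / 5² = 2.176 eV.
λ_min = 1240 / 2.176 = 570 nm.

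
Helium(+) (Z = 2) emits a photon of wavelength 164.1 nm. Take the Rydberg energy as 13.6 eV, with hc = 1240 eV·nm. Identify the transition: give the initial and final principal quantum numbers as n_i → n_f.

The photon energy is ΔE = hc/λ = 1240 / 164.1 = 7.556 eV.
With Z = 2, ΔE = 54.40 × (1/n_f² − 1/n_i²), so 1/n_f² − 1/n_i² = 0.1389.
Trying n_f = 2 gives 1/n_i² = 0.1111, i.e. n_i ≈ 3; this pair matches.

n_i = 3, n_f = 2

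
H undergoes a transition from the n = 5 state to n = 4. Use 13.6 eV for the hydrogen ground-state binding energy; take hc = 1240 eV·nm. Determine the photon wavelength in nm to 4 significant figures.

4052 nm

ΔE = 13.60 × (1/4² − 1/5²) = 13.60 × 0.02250 = 0.3060 eV.
λ = hc/ΔE = 1240 / 0.3060 = 4052 nm.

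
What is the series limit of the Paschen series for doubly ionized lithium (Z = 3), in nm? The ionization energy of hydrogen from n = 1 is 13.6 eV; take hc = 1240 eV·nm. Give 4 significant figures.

91.18 nm

The Paschen series has lower level n_f = 3; the series limit corresponds to n_i → ∞.
ΔE_max = 13.6 × 9 / 3² = 13.60 eV.
λ_min = 1240 / 13.60 = 91.18 nm.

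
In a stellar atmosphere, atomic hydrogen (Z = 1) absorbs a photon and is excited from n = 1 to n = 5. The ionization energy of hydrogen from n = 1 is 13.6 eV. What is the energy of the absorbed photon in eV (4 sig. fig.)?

13.06 eV

E_5 = −13.60/25 = −0.5440 eV and E_1 = −13.60/1 = −13.60 eV.
The photon energy is |E_5 − E_1| = 13.06 eV.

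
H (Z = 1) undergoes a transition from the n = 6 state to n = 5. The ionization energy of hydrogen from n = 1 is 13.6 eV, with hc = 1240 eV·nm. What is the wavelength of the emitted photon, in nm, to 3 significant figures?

ΔE = 13.60 × (1/5² − 1/6²) = 13.60 × 0.01222 = 0.1662 eV.
λ = hc/ΔE = 1240 / 0.1662 = 7460 nm.
This line belongs to the Pfund series.

7460 nm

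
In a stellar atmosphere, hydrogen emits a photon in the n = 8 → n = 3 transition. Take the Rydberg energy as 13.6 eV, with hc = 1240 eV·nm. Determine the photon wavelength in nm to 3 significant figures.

955 nm

ΔE = 13.60 × (1/3² − 1/8²) = 13.60 × 0.09549 = 1.299 eV.
λ = hc/ΔE = 1240 / 1.299 = 955 nm.
This line belongs to the Paschen series.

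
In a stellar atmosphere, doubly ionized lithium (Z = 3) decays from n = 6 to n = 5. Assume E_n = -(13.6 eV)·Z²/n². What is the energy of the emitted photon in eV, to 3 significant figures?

1.50 eV

The Bohr energies scale as Z², so for Z = 3: E_n = −122.4/n² eV.
E_6 = −122.4/36 = −3.400 eV and E_5 = −122.4/25 = −4.896 eV.
The photon energy is |E_6 − E_5| = 1.50 eV.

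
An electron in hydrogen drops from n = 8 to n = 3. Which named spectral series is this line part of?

Paschen

The series is set by the lower level: n_f = 3 is the Paschen series.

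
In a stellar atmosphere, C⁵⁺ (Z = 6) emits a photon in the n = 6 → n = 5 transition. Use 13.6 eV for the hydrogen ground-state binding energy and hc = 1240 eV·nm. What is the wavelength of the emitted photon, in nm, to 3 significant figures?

207 nm

For Z = 6 the level energies scale as Z², so the effective Rydberg energy is 13.6 × 36 = 489.6 eV.
ΔE = 489.6 × (1/5² − 1/6²) = 489.6 × 0.01222 = 5.984 eV.
λ = hc/ΔE = 1240 / 5.984 = 207 nm.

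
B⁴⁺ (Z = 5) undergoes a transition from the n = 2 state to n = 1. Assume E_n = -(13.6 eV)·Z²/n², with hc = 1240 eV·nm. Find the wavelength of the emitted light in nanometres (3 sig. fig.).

4.86 nm

For Z = 5 the level energies scale as Z², so the effective Rydberg energy is 13.6 × 25 = 340.0 eV.
ΔE = 340.0 × (1/1² − 1/2²) = 340.0 × 0.7500 = 255.0 eV.
λ = hc/ΔE = 1240 / 255.0 = 4.86 nm.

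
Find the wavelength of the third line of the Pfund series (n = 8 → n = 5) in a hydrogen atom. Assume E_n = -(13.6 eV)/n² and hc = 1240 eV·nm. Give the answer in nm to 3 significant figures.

The Pfund series terminates on n_f = 5; the third line has n_i = 5+3 = 8.
ΔE = 13.60 × (1/5² − 1/8²) = 0.3315 eV.
λ = 1240 / 0.3315 = 3740 nm.

3740 nm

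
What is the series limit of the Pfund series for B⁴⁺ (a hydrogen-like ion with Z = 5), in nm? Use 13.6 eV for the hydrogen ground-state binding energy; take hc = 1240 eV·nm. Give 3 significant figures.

91.2 nm

The Pfund series has lower level n_f = 5; the series limit corresponds to n_i → ∞.
ΔE_max = 13.6 × 25 / 5² = 13.60 eV.
λ_min = 1240 / 13.60 = 91.2 nm.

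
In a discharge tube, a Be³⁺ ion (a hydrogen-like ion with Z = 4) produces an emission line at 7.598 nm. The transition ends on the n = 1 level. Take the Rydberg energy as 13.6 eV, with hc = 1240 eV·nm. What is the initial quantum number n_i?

n_i = 2

The photon energy is ΔE = hc/λ = 1240 / 7.598 = 163.2 eV.
With Z = 4, ΔE = 217.6 × (1/n_f² − 1/n_i²), so 1/n_f² − 1/n_i² = 0.7500.
With n_f = 1: 1/n_i² = 1/1 − 0.7500 = 0.2500, so n_i ≈ 2.00.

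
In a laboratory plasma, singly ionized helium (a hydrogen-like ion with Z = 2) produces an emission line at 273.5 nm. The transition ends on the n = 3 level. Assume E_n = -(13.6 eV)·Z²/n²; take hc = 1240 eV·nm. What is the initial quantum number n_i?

The photon energy is ΔE = hc/λ = 1240 / 273.5 = 4.534 eV.
With Z = 2, ΔE = 54.40 × (1/n_f² − 1/n_i²), so 1/n_f² − 1/n_i² = 0.08334.
With n_f = 3: 1/n_i² = 1/9 − 0.08334 = 0.02777, so n_i ≈ 6.00.

n_i = 6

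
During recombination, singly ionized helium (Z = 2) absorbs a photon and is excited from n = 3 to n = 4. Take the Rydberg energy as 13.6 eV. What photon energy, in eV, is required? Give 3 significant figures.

The Bohr energies scale as Z², so for Z = 2: E_n = −54.40/n² eV.
E_4 = −54.40/16 = −3.400 eV and E_3 = −54.40/9 = −6.044 eV.
The photon energy is |E_4 − E_3| = 2.64 eV.

2.64 eV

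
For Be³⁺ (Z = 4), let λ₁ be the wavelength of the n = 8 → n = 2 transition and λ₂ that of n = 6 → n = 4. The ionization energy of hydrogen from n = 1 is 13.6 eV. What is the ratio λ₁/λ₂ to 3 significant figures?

λ ∝ 1/ΔE ∝ 1/(1/n_f² − 1/n_i²), and the Z² and hc factors cancel in the ratio.
λ₁/λ₂ = (1/4² − 1/6²)/(1/2² − 1/8²) = 0.03472/0.2344 = 0.148.

0.148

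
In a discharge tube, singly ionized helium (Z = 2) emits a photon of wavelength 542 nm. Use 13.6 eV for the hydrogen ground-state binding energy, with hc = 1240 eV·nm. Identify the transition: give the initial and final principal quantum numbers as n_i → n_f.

The photon energy is ΔE = hc/λ = 1240 / 542 = 2.288 eV.
With Z = 2, ΔE = 54.40 × (1/n_f² − 1/n_i²), so 1/n_f² − 1/n_i² = 0.04206.
Trying n_f = 4 gives 1/n_i² = 0.02044, i.e. n_i ≈ 7; this pair matches.

n_i = 7, n_f = 4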